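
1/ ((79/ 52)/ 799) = 41548/ 79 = 525.92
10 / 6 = 5 / 3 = 1.67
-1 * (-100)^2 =-10000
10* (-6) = -60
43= 43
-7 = -7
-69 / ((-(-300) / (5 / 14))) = -23 / 280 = -0.08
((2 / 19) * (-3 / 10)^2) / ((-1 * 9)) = -1 / 950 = -0.00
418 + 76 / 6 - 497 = -199 / 3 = -66.33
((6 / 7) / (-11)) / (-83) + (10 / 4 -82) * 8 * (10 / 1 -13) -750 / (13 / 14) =91416942 / 83083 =1100.31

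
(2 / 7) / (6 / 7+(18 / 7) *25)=0.00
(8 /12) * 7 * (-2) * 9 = -84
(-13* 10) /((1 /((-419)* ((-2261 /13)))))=-9473590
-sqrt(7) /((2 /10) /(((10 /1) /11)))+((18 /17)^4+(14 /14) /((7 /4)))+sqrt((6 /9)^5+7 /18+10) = -50 * sqrt(7) /11+1068916 /584647+sqrt(30678) /54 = -6.95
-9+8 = -1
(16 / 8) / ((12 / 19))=19 / 6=3.17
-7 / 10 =-0.70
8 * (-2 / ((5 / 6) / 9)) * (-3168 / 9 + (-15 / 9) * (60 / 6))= 318528 / 5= 63705.60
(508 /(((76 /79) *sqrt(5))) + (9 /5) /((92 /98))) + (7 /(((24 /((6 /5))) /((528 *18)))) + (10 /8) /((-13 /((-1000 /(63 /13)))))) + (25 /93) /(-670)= 10033 *sqrt(5) /95 + 50382633494 /15047865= 3584.31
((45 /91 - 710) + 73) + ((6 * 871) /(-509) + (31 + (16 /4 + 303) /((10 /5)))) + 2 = -42638741 /92638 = -460.27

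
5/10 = 1/2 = 0.50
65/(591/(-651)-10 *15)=-1085/2519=-0.43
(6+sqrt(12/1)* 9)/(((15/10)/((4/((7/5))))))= 80/7+240* sqrt(3)/7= 70.81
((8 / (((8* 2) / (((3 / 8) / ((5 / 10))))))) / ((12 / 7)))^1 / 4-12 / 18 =-235 / 384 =-0.61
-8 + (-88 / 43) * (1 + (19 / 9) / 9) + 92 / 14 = -96430 / 24381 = -3.96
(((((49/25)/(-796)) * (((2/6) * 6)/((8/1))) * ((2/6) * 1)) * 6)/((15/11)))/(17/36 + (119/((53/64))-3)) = -1749/273475750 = -0.00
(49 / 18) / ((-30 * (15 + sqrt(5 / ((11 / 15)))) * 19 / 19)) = -539 / 86400 + 49 * sqrt(33) / 259200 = -0.01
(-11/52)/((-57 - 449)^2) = -1/1210352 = -0.00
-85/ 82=-1.04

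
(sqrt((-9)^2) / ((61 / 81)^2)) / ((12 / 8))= 39366 / 3721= 10.58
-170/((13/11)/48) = -6904.62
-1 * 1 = -1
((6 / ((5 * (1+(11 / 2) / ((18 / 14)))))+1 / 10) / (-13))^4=9354951841 / 23263113006250000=0.00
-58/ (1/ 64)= -3712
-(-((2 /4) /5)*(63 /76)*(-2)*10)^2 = -3969 /1444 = -2.75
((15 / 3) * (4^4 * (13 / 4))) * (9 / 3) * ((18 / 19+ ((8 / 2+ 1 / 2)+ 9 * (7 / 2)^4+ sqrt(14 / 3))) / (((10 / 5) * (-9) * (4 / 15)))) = -133973775 / 38 - 2600 * sqrt(42) / 3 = -3531242.30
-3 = -3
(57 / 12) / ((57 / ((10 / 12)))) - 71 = -5107 / 72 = -70.93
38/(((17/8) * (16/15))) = 285/17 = 16.76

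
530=530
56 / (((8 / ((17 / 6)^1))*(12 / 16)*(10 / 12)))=476 / 15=31.73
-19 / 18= -1.06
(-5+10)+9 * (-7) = -58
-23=-23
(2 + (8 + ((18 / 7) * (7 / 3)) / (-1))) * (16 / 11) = 64 / 11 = 5.82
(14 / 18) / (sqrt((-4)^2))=7 / 36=0.19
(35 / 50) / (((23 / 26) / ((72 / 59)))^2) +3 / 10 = 6011007 / 3682898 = 1.63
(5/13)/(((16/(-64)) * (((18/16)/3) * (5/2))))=-64/39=-1.64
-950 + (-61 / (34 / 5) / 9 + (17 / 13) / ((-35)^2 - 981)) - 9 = -465899173 / 485316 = -959.99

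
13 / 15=0.87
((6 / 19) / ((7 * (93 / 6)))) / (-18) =-2 / 12369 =-0.00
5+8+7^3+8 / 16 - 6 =701 / 2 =350.50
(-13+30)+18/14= 128/7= 18.29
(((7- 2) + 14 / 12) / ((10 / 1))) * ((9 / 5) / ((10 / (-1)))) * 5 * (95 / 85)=-0.62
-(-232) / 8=29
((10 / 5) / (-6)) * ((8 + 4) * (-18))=72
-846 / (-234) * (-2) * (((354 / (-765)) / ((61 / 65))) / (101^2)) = 11092 / 31735311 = 0.00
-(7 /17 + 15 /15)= -24 /17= -1.41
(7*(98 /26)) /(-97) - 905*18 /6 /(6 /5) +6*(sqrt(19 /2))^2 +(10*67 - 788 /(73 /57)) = -396022993 /184106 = -2151.06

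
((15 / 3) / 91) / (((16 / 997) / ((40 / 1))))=24925 / 182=136.95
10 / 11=0.91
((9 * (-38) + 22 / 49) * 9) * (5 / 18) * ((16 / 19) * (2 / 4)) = -334720 / 931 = -359.53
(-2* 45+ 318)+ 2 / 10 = 1141 / 5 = 228.20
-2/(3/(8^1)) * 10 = -53.33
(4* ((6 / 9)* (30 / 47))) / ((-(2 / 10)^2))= -2000 / 47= -42.55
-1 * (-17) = 17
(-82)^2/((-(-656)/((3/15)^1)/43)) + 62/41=73523/820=89.66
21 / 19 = 1.11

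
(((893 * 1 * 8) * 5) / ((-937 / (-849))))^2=919683258638400 / 877969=1047512222.68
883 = 883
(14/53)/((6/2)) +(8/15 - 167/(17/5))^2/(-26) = -625149101/6892650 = -90.70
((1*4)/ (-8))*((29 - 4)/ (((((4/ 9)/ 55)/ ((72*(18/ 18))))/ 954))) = -106251750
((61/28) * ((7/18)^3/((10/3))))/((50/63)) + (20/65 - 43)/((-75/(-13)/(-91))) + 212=382513723/432000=885.45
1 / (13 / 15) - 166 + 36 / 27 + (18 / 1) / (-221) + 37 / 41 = -4422452 / 27183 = -162.69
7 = 7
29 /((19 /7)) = 203 /19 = 10.68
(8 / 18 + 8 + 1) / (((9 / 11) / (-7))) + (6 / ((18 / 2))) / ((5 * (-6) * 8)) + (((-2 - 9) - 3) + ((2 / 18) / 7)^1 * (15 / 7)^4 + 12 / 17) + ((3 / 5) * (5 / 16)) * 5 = -171865733777 / 1851459120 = -92.83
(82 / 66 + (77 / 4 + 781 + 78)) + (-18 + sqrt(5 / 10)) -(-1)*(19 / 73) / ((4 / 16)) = sqrt(2) / 2 + 8311373 / 9636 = 863.24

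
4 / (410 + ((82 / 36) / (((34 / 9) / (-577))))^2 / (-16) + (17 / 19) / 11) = -61850624 / 110626665953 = -0.00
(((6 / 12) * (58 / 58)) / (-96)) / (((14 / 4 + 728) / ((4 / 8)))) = -1 / 280896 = -0.00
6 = 6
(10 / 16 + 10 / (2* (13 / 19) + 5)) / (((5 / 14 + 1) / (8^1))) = 29750 / 2299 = 12.94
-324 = -324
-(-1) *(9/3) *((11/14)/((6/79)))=31.04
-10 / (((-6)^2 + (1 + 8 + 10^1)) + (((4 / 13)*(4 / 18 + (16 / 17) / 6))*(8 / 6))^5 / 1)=-75644993382184946070 / 416048151841971565753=-0.18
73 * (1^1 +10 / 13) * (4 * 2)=13432 / 13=1033.23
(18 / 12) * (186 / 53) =279 / 53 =5.26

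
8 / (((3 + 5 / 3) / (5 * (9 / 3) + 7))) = 264 / 7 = 37.71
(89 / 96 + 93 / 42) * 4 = 2111 / 168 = 12.57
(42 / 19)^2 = 1764 / 361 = 4.89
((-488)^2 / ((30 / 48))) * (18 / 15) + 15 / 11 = 125740407 / 275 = 457237.84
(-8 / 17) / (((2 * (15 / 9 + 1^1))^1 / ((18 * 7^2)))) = -1323 / 17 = -77.82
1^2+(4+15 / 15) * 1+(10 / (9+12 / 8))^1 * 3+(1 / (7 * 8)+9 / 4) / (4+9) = 6575 / 728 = 9.03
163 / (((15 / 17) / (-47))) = -130237 / 15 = -8682.47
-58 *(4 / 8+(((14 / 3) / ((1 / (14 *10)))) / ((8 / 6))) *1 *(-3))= 85231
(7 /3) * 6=14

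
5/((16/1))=5/16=0.31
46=46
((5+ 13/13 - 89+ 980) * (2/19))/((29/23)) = 41262/551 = 74.89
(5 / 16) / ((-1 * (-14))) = 5 / 224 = 0.02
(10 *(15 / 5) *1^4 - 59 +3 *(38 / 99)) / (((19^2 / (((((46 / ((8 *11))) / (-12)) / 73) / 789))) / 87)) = 612973 / 120762938736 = 0.00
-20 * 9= -180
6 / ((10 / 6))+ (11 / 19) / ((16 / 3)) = 5637 / 1520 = 3.71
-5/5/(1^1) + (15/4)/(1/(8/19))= 11/19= 0.58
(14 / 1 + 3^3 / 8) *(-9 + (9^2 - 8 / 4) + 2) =1251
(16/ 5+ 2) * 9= 234/ 5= 46.80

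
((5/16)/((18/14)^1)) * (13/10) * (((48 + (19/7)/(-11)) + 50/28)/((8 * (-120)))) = -33059/2027520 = -0.02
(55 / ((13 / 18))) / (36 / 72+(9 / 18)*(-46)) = -44 / 13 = -3.38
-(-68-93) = 161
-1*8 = -8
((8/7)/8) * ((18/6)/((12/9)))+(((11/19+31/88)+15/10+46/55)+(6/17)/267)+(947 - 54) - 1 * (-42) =83103501517/88540760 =938.59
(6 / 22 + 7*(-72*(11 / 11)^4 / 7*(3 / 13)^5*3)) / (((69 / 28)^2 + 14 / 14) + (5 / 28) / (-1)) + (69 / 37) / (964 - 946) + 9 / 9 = 5501808868703 / 4900700019930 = 1.12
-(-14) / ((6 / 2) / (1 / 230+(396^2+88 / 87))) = 21965359409 / 30015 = 731812.74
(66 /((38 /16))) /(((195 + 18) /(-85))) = -14960 /1349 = -11.09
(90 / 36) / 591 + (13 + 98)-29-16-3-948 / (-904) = 4277645 / 66783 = 64.05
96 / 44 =24 / 11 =2.18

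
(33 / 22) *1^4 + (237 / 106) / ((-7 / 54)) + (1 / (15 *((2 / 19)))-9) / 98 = -2467153 / 155820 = -15.83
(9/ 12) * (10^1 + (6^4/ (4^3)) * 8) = 129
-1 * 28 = -28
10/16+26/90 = 329/360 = 0.91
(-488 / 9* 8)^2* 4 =60964864 / 81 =752652.64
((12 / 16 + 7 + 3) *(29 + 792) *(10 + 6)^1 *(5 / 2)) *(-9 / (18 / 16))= -2824240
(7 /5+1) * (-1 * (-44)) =528 /5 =105.60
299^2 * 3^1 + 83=268286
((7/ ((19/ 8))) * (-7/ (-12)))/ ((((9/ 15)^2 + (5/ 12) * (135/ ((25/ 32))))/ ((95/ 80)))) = 1225/ 43416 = 0.03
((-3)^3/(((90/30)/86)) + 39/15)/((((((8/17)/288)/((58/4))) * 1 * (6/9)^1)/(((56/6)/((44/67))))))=-8026235721/55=-145931558.56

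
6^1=6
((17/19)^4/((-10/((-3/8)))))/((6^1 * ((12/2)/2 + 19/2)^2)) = 83521/3258025000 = 0.00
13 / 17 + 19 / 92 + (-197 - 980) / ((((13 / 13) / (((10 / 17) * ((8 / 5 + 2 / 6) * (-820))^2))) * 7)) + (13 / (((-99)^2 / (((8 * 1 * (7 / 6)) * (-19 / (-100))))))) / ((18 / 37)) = -18004440625928907523 / 72428409900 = -248582574.86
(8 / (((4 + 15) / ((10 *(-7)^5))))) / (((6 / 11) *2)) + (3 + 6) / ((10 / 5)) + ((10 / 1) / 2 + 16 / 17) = -125696125 / 1938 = -64858.68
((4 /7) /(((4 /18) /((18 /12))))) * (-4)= -108 /7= -15.43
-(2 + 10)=-12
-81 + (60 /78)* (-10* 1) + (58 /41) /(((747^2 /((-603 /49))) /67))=-143621075083 /1619280117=-88.69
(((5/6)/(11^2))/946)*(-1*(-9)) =15/228932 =0.00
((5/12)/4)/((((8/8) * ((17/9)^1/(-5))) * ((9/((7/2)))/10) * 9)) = -875/7344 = -0.12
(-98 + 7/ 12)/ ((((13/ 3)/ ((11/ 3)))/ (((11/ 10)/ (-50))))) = 141449/ 78000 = 1.81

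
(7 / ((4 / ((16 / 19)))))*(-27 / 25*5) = -756 / 95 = -7.96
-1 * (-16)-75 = -59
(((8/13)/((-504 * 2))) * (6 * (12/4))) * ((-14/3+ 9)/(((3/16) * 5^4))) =-16/39375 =-0.00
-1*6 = -6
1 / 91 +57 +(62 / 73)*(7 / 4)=777195 / 13286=58.50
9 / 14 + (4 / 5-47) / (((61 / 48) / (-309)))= 47969433 / 4270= 11234.06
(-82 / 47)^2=6724 / 2209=3.04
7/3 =2.33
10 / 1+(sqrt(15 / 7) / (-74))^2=383335 / 38332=10.00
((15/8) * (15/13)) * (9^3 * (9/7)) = 1476225/728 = 2027.78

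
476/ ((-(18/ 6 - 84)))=476/ 81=5.88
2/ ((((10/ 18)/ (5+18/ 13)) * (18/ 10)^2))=830/ 117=7.09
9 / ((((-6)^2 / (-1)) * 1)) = -1 / 4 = -0.25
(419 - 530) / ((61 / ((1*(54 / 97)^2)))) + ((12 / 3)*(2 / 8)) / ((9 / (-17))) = -12670217 / 5165541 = -2.45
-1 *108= -108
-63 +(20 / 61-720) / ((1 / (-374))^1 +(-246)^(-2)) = 496678435947 / 1834331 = 270768.16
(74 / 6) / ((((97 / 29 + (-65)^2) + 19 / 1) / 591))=5713 / 3329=1.72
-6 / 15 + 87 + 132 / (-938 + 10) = 86.46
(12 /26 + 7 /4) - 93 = -4721 /52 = -90.79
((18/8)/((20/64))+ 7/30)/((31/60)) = 446/31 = 14.39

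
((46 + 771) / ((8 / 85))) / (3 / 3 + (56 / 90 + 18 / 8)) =183825 / 82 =2241.77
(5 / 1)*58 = 290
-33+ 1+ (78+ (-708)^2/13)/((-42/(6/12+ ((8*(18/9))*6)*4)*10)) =-9204791/260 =-35403.04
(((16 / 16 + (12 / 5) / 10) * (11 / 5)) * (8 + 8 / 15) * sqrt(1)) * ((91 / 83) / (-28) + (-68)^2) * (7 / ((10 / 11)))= 128987407472 / 155625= 828834.75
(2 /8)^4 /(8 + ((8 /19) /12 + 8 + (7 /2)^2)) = 57 /412736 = 0.00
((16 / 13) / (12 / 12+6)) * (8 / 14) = 64 / 637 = 0.10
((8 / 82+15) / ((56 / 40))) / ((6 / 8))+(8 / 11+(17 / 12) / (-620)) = 118251657 / 7829360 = 15.10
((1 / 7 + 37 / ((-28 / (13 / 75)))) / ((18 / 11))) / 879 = -1991 / 33226200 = -0.00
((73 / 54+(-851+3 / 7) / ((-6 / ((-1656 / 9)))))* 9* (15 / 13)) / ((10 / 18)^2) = -798604353 / 910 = -877587.20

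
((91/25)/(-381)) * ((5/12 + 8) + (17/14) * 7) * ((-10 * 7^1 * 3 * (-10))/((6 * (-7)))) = 18473/2286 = 8.08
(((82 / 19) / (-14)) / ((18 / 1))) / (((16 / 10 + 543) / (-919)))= 0.03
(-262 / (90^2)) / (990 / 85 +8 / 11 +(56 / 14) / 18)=-24497 / 9540000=-0.00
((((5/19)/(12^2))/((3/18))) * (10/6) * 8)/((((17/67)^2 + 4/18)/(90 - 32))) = 6509050/220001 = 29.59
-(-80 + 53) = 27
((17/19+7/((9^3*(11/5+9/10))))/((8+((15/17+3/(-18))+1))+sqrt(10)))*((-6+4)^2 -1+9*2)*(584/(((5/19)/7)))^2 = 28871211907853762944/55119023775 -990536029129190656*sqrt(10)/18373007925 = 353311083.99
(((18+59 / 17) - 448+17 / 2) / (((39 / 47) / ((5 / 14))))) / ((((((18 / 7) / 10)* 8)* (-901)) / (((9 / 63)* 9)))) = 16700275 / 133809312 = 0.12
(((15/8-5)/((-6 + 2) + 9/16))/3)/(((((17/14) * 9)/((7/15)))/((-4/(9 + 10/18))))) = -392/72369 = -0.01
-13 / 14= -0.93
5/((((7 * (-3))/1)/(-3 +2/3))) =5/9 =0.56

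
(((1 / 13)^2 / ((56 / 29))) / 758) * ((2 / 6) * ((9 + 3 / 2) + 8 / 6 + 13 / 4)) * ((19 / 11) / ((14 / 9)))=99731 / 4419006592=0.00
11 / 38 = 0.29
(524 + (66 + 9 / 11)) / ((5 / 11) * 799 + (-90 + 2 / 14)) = 45493 / 21046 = 2.16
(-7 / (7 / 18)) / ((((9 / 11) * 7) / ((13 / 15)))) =-286 / 105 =-2.72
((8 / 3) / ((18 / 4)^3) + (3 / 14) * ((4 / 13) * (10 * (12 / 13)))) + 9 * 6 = 141360286 / 2587221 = 54.64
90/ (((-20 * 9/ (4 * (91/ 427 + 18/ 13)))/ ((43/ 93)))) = -108962/ 73749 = -1.48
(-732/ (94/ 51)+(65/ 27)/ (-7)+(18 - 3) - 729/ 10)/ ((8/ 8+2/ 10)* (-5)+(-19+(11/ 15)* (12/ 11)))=18.82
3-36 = -33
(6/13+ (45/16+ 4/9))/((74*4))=6961/554112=0.01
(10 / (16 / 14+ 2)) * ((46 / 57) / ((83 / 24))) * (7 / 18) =45080 / 156123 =0.29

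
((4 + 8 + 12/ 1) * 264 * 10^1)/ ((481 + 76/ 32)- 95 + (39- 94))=168960/ 889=190.06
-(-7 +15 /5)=4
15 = 15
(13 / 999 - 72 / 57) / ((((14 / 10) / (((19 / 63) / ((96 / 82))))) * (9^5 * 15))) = -972889 / 3746097848304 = -0.00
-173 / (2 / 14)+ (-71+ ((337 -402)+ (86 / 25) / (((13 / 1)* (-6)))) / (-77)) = -96182732 / 75075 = -1281.16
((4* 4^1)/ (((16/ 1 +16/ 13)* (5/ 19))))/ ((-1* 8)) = -247/ 560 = -0.44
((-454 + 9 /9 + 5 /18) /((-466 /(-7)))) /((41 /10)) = -285215 /171954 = -1.66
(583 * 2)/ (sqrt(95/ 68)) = 2332 * sqrt(1615)/ 95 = 986.49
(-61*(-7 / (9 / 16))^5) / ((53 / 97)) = 104277757394944 / 3129597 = 33319867.51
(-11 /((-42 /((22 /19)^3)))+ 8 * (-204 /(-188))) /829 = 61520420 /5612191557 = 0.01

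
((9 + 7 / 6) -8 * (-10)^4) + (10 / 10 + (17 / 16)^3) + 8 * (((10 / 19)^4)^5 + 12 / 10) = -184711506098789563144349655509446001 / 2309527969231623671399768125440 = -79978.03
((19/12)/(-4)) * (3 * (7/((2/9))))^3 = -42758037/128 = -334047.16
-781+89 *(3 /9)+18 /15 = -11252 /15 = -750.13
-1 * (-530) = 530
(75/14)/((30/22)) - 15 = -155/14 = -11.07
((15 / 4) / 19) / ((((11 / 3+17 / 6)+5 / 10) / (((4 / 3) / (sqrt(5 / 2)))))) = sqrt(10) / 133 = 0.02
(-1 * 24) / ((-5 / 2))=48 / 5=9.60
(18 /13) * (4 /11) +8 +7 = 2217 /143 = 15.50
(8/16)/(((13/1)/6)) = 3/13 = 0.23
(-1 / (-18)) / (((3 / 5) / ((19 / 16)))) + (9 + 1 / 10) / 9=4843 / 4320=1.12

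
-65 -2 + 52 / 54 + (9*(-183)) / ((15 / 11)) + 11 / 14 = -2406067 / 1890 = -1273.05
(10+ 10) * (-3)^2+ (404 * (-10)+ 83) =-3777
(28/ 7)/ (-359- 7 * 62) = -4/ 793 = -0.01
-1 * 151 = -151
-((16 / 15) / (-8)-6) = 92 / 15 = 6.13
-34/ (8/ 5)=-85/ 4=-21.25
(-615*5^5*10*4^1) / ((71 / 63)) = -4843125000 / 71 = -68213028.17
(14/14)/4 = 0.25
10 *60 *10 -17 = 5983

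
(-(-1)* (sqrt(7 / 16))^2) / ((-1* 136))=-7 / 2176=-0.00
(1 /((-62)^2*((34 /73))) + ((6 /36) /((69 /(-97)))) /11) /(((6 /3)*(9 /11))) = -6172535 /486973296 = -0.01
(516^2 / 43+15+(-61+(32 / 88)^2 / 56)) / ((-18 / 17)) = -5804.56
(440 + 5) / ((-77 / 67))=-29815 / 77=-387.21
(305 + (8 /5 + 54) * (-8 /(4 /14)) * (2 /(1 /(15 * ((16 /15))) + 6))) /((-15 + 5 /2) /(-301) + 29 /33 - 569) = 2009704158 /5473453435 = 0.37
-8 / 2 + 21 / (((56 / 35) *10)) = -43 / 16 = -2.69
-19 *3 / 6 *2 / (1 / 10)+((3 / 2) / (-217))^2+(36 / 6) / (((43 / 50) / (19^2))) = 18860086667 / 8099308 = 2328.60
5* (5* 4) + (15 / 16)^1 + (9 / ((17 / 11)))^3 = 23459279 / 78608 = 298.43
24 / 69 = 8 / 23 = 0.35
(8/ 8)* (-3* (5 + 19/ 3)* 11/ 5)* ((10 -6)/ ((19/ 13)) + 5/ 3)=-93874/ 285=-329.38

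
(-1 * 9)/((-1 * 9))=1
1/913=0.00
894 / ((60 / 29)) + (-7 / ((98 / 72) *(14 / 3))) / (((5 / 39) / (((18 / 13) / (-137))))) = 5802541 / 13426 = 432.19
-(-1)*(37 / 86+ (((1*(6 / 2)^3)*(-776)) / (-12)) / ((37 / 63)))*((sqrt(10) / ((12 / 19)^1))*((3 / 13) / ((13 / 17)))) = 3055966631*sqrt(10) / 2151032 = 4492.64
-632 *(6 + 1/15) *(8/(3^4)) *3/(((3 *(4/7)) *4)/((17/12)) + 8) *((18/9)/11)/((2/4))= -27375712/850905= -32.17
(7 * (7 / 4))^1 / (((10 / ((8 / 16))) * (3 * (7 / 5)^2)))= 5 / 48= 0.10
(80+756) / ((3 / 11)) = 9196 / 3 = 3065.33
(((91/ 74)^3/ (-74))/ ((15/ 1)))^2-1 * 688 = -139195345215675272759/ 202318816545849600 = -688.00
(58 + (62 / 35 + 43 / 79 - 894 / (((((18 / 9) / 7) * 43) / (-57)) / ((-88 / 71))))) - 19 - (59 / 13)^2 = -7304511103619 / 1426621105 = -5120.15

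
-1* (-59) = 59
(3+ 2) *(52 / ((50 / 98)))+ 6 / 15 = 510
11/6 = 1.83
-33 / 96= -11 / 32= -0.34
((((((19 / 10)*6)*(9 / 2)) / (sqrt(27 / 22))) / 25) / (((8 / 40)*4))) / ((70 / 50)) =57*sqrt(66) / 280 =1.65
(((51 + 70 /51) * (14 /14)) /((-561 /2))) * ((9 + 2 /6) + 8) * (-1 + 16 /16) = 0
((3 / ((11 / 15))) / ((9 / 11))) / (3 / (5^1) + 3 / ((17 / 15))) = 425 / 276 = 1.54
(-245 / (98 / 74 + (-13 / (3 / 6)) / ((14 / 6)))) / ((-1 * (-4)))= 63455 / 10172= 6.24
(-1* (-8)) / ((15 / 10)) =16 / 3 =5.33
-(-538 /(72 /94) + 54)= 11671 /18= 648.39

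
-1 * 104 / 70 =-52 / 35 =-1.49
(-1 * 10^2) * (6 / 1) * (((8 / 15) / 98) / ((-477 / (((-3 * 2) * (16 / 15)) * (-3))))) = 1024 / 7791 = 0.13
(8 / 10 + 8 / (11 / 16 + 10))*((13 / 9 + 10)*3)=136372 / 2565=53.17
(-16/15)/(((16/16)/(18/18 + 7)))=-128/15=-8.53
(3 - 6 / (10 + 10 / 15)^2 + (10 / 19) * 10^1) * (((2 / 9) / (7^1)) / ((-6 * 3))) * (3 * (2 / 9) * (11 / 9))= -878581 / 74462976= -0.01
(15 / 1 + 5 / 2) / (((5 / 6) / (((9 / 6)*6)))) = 189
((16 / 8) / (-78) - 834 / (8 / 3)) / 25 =-48793 / 3900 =-12.51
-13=-13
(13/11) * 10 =130/11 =11.82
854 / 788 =427 / 394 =1.08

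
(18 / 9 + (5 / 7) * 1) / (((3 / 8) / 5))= 36.19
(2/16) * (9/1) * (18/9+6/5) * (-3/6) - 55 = -284/5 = -56.80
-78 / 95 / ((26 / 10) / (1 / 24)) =-1 / 76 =-0.01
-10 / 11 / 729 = -10 / 8019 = -0.00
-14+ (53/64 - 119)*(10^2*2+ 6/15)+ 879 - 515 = -3733063/160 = -23331.64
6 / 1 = 6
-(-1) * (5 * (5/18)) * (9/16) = 25/32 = 0.78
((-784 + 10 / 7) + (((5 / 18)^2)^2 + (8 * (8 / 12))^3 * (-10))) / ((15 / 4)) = -1689821513 / 2755620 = -613.23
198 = 198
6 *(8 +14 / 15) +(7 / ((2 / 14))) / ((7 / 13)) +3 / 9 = 144.93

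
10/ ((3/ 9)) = 30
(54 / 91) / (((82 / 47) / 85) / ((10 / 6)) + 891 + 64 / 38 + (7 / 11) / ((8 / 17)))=1803502800 / 2717225473417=0.00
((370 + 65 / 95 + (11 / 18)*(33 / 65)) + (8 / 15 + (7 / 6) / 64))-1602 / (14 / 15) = -4464579677 / 3319680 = -1344.88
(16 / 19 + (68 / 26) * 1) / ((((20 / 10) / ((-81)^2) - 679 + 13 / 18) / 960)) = -10757940480 / 2198388179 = -4.89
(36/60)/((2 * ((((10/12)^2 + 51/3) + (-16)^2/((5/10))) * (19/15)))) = 162/362311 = 0.00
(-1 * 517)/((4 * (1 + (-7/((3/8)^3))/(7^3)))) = -683991/3244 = -210.85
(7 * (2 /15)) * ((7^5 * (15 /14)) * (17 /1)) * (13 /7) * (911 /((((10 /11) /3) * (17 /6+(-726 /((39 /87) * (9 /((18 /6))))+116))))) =-622130305797 /164195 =-3788972.29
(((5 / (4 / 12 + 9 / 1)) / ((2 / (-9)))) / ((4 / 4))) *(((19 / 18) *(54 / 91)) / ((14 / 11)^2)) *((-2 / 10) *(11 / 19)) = 107811 / 998816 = 0.11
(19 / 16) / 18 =19 / 288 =0.07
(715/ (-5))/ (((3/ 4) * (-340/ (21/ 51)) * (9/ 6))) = 2002/ 13005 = 0.15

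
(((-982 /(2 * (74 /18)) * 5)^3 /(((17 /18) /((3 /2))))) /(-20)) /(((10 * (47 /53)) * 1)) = 617421349682145 /323773976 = 1906951.75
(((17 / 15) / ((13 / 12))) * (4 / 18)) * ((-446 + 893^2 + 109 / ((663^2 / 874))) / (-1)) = -2802703255784 / 15126345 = -185286.22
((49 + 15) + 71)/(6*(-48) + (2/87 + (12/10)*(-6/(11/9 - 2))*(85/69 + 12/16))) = -9454725/18883567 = -0.50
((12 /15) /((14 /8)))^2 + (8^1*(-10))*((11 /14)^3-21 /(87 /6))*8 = 153349968 /248675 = 616.67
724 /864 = 181 /216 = 0.84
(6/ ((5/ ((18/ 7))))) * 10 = 30.86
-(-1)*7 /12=7 /12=0.58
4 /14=2 /7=0.29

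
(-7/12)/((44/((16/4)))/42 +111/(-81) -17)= 441/13690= 0.03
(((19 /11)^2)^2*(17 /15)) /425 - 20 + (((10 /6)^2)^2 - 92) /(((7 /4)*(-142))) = -1446769538251 /73675342125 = -19.64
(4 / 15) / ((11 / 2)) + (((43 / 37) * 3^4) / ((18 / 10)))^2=617808077 / 225885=2735.06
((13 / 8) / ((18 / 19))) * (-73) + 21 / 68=-305771 / 2448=-124.91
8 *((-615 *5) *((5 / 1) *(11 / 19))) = -1353000 / 19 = -71210.53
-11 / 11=-1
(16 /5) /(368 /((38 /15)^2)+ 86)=0.02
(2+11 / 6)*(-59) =-1357 / 6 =-226.17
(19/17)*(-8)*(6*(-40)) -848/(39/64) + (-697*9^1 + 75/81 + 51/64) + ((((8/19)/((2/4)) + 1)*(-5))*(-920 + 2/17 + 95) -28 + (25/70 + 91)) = 108894764369/50791104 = 2143.97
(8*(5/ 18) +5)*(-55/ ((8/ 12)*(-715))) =5/ 6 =0.83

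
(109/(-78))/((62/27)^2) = -26487/99944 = -0.27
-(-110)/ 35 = 22/ 7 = 3.14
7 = 7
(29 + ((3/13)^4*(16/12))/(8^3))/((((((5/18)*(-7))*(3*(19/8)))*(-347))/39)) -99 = -400565071989/4055749880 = -98.76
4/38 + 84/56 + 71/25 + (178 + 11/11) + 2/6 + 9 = 549419/2850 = 192.78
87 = 87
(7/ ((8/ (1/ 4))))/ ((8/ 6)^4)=0.07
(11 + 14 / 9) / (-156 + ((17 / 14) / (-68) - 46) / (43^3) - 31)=-503120296 / 7493398929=-0.07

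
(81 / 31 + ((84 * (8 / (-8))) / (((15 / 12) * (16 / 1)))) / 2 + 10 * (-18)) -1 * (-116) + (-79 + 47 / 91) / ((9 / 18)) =-6219011 / 28210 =-220.45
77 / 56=11 / 8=1.38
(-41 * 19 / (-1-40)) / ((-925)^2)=19 / 855625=0.00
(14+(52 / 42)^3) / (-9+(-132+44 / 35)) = -736150 / 6470793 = -0.11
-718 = -718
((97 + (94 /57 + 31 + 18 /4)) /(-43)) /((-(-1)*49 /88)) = -672892 /120099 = -5.60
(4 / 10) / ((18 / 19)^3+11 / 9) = 123462 / 639685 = 0.19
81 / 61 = 1.33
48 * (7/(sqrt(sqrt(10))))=168 * 10^(3/4)/5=188.95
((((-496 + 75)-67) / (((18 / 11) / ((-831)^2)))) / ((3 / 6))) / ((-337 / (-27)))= -11120794344 / 337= -32999389.74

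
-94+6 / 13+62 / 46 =-92.19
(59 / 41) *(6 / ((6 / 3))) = 177 / 41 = 4.32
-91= -91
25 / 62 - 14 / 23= -293 / 1426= -0.21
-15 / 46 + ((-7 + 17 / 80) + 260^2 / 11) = 124240021 / 20240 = 6138.34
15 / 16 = 0.94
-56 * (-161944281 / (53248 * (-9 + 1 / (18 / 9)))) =-1133609967 / 56576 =-20036.94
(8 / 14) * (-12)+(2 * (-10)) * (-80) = 11152 / 7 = 1593.14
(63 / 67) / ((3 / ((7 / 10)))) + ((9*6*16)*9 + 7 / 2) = 2606206 / 335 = 7779.72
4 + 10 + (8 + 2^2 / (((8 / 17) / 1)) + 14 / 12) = 95 / 3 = 31.67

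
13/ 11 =1.18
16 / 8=2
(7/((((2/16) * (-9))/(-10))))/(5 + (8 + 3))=35/9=3.89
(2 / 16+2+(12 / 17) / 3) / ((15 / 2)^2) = 107 / 2550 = 0.04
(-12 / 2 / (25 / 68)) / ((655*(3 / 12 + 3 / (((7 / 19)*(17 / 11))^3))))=-2750179488 / 1821507627125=-0.00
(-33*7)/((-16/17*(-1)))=-3927/16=-245.44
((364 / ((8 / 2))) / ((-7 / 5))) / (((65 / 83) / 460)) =-38180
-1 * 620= -620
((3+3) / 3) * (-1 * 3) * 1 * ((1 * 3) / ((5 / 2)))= -36 / 5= -7.20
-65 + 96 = 31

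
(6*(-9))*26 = -1404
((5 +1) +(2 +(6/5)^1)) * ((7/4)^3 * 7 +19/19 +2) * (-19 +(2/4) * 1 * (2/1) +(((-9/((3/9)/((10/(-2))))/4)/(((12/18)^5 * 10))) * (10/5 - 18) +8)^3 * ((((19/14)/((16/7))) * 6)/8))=-10788379931.44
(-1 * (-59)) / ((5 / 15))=177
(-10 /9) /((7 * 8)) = -5 /252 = -0.02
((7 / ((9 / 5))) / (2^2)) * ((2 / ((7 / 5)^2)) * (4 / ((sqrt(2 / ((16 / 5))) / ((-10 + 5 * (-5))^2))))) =17500 * sqrt(10) / 9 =6148.87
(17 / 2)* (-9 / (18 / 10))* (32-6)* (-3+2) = 1105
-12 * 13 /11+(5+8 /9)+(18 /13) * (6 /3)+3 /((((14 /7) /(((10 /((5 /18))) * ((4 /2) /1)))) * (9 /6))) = 85555 /1287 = 66.48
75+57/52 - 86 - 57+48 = -983/52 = -18.90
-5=-5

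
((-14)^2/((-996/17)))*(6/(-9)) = 1666/747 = 2.23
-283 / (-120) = 283 / 120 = 2.36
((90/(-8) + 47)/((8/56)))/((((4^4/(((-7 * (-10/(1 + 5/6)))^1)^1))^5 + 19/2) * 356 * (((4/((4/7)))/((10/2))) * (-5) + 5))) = -12775578440625/492841960667074352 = -0.00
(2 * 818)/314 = 818/157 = 5.21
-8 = -8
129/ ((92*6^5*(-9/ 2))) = -43/ 1073088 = -0.00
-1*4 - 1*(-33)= 29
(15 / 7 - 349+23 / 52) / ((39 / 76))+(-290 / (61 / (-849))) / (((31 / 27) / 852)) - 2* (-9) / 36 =40192703510969 / 13422318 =2994468.13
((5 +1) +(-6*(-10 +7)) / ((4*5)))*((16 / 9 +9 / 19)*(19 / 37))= 1771 / 222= 7.98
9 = 9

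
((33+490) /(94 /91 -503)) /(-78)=3661 /274074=0.01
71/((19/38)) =142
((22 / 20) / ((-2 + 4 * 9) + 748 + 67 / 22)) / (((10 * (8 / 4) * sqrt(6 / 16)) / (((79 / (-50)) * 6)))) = -0.00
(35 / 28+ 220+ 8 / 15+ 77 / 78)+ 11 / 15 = 58111 / 260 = 223.50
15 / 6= 5 / 2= 2.50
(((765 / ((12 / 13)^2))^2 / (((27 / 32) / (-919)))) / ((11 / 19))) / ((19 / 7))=-1327470296425 / 2376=-558699619.71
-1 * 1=-1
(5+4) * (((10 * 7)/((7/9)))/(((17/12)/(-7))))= -68040/17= -4002.35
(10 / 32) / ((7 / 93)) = 465 / 112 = 4.15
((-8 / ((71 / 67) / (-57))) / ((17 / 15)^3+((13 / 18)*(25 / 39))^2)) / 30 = 371206800 / 43219759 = 8.59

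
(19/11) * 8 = 152/11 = 13.82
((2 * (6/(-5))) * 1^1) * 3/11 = -36/55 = -0.65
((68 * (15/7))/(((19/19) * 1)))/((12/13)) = 1105/7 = 157.86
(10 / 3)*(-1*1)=-10 / 3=-3.33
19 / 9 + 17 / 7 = 286 / 63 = 4.54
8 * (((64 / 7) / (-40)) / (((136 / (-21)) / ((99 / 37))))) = 2376 / 3145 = 0.76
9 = 9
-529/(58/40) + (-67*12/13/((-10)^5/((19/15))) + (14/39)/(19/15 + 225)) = -29175482976851/79971125000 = -364.83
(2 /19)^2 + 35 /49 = 1833 /2527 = 0.73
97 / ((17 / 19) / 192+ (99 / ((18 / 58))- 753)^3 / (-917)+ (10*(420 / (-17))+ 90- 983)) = 788037312 / 714965403683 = 0.00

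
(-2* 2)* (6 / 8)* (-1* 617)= 1851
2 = 2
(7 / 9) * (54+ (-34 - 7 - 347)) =-2338 / 9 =-259.78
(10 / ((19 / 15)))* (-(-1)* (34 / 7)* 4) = 20400 / 133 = 153.38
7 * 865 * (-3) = -18165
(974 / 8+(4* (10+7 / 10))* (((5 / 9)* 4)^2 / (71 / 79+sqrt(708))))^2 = 18561130269931408480* sqrt(177) / 127806641105299209+30307494572474101779961 / 2044906257684787344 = 16753.11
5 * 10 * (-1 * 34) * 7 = -11900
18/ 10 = 9/ 5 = 1.80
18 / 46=9 / 23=0.39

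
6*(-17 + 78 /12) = -63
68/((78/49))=42.72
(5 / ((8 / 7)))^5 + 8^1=52784019 / 32768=1610.84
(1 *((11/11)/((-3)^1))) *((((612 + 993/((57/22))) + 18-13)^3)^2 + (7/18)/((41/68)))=-333859995504713684.09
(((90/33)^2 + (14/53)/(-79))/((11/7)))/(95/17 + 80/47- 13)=-10533313679/12711778057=-0.83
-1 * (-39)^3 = 59319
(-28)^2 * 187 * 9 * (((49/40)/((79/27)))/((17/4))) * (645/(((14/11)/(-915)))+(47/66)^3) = -2880789968625093/47795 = -60273877364.27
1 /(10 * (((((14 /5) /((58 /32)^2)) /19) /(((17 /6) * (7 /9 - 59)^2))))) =4661665523 /217728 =21410.50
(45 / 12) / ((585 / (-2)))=-1 / 78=-0.01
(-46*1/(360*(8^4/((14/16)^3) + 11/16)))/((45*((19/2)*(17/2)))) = -126224/21949582935375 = -0.00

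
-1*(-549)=549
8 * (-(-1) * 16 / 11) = 128 / 11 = 11.64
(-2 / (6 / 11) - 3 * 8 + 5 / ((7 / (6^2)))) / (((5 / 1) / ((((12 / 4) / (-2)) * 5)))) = 41 / 14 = 2.93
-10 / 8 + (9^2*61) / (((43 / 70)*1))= 1383265 / 172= 8042.24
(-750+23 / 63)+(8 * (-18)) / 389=-18380375 / 24507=-750.01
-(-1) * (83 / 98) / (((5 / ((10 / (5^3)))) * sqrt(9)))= 83 / 18375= 0.00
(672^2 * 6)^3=19891584979188056064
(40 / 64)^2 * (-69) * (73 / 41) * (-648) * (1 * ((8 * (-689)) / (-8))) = 7027748325 / 328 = 21426061.97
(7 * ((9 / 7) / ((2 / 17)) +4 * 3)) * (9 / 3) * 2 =963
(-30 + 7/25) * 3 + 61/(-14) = -32731/350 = -93.52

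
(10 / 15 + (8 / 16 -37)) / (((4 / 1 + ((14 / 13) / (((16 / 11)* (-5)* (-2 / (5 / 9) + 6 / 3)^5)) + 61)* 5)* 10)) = -36634624 / 3159819219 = -0.01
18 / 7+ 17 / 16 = 407 / 112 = 3.63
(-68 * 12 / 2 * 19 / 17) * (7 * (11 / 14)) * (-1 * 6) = 15048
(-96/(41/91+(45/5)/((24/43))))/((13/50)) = -268800/12067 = -22.28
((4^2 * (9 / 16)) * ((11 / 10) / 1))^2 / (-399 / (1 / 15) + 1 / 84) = -205821 / 12568475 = -0.02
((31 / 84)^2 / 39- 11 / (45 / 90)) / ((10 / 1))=-6053087 / 2751840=-2.20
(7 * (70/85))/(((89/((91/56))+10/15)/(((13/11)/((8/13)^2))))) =0.32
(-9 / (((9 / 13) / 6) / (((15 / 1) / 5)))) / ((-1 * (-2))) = -117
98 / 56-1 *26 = -97 / 4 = -24.25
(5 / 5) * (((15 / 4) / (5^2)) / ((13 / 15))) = 0.17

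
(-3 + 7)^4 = 256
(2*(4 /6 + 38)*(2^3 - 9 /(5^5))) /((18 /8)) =23191648 /84375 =274.86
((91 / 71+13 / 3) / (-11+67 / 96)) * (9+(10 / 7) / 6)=-322816 / 64113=-5.04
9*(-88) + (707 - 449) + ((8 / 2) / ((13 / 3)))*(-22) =-7206 / 13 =-554.31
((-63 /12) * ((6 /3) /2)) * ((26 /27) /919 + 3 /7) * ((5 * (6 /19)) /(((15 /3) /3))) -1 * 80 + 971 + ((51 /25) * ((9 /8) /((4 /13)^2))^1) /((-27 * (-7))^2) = 65707387066253 /73922889600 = 888.86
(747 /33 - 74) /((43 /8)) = -4520 /473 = -9.56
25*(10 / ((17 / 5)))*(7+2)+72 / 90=56318 / 85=662.56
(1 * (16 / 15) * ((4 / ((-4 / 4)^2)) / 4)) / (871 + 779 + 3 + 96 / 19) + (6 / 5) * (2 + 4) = 3402628 / 472545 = 7.20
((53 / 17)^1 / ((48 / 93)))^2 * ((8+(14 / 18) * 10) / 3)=191660879 / 998784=191.89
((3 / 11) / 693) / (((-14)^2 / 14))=0.00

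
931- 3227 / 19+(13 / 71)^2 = 72906153 / 95779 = 761.19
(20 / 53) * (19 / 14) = 190 / 371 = 0.51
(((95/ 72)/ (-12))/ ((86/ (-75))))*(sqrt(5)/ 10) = 475*sqrt(5)/ 49536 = 0.02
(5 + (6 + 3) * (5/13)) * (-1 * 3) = -330/13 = -25.38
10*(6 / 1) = 60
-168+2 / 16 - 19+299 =897 / 8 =112.12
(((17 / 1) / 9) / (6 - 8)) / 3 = -17 / 54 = -0.31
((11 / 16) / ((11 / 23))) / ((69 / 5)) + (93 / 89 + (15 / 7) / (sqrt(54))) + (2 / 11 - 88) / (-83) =5 * sqrt(6) / 42 + 8608669 / 3900336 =2.50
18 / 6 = 3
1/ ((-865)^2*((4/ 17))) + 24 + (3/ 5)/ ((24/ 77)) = 155181899/ 5985800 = 25.93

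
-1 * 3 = -3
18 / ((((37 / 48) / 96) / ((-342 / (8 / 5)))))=-17729280 / 37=-479169.73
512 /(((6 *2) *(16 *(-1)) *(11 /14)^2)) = -1568 /363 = -4.32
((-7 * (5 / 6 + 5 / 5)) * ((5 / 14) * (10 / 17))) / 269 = -275 / 27438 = -0.01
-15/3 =-5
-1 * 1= -1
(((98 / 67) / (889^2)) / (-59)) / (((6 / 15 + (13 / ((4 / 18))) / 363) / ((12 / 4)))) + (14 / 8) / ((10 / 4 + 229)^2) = 301485155621 / 9280385408595287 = 0.00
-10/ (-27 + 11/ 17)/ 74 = 85/ 16576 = 0.01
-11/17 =-0.65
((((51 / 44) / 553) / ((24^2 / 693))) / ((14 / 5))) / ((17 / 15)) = 225 / 283136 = 0.00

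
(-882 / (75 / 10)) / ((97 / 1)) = -588 / 485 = -1.21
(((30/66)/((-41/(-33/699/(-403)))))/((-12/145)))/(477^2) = 725/10511454820932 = 0.00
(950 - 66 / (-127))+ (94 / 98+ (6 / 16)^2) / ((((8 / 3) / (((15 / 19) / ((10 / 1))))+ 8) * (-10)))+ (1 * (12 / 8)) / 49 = 1423447713473 / 1497502720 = 950.55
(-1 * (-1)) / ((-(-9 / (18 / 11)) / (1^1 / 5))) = 2 / 55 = 0.04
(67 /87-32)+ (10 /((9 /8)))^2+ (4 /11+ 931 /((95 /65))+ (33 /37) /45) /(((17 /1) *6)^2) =132190499761 /2762964270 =47.84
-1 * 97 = -97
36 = 36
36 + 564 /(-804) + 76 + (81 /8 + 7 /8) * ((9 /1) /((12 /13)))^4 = 1706915009 /17152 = 99516.97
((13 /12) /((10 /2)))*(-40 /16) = -13 /24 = -0.54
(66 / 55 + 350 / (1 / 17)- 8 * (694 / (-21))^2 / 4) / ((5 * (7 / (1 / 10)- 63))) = 8306036 / 77175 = 107.63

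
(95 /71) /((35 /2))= 38 /497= 0.08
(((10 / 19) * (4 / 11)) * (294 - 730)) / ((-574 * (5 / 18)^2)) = 565056 / 299915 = 1.88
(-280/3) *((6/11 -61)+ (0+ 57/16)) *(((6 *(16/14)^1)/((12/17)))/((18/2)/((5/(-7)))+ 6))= -8511050/1089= -7815.47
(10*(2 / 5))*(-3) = -12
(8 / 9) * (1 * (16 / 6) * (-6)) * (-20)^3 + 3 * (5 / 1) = 1024135 / 9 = 113792.78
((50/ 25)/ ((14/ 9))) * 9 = 81/ 7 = 11.57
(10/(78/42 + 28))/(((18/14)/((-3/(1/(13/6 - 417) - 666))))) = 6419/5470344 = 0.00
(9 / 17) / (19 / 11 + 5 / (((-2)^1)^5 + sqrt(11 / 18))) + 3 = 16335* sqrt(22) / 93510047 + 312043722 / 93510047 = 3.34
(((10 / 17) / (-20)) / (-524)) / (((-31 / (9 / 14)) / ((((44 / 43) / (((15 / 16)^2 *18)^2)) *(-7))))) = 45056 / 1352564274375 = 0.00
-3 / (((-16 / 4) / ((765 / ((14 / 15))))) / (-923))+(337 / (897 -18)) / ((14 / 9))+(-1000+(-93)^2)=-9184353739 / 16408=-559748.52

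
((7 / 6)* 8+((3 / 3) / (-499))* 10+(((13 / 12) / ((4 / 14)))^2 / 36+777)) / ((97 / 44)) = 89543557961 / 250921152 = 356.86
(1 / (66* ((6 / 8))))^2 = 0.00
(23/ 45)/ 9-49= -48.94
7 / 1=7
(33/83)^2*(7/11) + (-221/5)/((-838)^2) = 2431752991/24188794580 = 0.10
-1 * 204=-204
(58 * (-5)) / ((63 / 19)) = -87.46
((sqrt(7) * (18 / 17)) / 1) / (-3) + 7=7 -6 * sqrt(7) / 17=6.07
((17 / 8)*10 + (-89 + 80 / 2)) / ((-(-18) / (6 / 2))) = -37 / 8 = -4.62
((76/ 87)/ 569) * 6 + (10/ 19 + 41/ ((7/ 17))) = 219698029/ 2194633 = 100.11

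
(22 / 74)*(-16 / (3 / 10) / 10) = -176 / 111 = -1.59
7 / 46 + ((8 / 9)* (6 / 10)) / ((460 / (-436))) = -53 / 150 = -0.35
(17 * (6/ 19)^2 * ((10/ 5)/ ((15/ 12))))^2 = 23970816/ 3258025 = 7.36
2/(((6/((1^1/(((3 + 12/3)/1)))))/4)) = 4/21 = 0.19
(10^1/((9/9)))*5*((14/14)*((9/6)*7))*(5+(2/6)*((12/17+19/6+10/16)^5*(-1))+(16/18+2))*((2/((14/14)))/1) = -3594156021008122325/5652893712384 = -635808.17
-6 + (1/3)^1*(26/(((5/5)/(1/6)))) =-41/9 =-4.56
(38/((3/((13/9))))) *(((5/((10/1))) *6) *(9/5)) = 494/5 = 98.80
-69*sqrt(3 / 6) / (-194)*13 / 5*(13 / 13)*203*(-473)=-86129043*sqrt(2) / 1940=-62786.01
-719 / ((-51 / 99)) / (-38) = -23727 / 646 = -36.73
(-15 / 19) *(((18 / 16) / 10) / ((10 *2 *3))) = -9 / 6080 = -0.00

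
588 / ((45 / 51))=3332 / 5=666.40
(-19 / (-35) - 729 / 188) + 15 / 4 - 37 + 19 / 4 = -209473 / 6580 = -31.83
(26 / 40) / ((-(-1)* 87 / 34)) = 221 / 870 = 0.25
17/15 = 1.13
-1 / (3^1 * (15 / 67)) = -67 / 45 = -1.49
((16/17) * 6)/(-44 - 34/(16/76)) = -64/2329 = -0.03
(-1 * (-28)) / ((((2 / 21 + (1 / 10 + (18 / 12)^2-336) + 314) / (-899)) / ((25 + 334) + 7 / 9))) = 11410971040 / 24639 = 463126.39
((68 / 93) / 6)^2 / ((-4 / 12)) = -1156 / 25947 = -0.04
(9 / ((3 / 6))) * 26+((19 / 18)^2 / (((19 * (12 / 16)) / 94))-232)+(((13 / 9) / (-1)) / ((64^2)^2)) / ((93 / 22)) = 15377610308345 / 63191384064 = 243.35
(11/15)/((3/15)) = 11/3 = 3.67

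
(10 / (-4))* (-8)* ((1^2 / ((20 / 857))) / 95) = 857 / 95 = 9.02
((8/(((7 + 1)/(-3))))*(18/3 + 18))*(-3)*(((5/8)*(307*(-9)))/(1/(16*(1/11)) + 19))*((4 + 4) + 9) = -2254608/7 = -322086.86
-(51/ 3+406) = -423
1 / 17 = 0.06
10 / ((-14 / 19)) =-95 / 7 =-13.57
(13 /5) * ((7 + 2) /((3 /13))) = 507 /5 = 101.40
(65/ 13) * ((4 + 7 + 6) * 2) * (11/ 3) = 1870/ 3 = 623.33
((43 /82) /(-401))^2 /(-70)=-1849 /75685814680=-0.00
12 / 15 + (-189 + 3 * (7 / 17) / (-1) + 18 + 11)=-13637 / 85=-160.44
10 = 10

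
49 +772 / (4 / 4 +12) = 1409 / 13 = 108.38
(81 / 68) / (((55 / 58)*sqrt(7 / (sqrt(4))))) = 2349*sqrt(14) / 13090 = 0.67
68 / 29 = 2.34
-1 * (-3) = 3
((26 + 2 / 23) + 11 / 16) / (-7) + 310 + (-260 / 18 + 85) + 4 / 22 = 96121721 / 255024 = 376.91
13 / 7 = 1.86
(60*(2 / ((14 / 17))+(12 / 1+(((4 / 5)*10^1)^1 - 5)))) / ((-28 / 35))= -9150 / 7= -1307.14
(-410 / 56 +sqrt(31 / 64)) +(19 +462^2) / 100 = sqrt(31) / 8 +372279 / 175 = 2128.00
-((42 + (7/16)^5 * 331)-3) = -46457581/1048576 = -44.31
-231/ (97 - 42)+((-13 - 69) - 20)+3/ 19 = -10074/ 95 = -106.04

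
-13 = -13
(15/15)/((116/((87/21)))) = 1/28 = 0.04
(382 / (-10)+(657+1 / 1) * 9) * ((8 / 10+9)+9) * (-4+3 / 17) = -35950018 / 85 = -422941.39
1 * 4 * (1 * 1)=4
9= 9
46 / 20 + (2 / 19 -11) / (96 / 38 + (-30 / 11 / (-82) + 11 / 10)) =-0.68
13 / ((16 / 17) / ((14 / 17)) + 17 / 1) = 91 / 127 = 0.72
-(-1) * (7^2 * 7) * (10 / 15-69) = -23438.33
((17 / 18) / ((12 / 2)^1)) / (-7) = -17 / 756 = -0.02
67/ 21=3.19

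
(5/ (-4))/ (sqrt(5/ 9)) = -3 * sqrt(5)/ 4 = -1.68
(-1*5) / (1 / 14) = -70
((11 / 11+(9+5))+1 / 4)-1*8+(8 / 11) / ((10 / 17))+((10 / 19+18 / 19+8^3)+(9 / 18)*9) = 2200603 / 4180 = 526.46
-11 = -11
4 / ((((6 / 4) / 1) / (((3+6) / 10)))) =2.40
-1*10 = -10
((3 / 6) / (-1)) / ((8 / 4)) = -1 / 4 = -0.25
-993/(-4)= 993/4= 248.25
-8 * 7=-56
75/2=37.50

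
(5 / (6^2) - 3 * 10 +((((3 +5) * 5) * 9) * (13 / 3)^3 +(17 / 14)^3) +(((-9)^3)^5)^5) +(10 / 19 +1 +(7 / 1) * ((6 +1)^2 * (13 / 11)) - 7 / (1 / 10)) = -1909682245923346606179817799396263967889290194629941099320016961326229933831433 / 5161464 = -369988485035126972924700800000000000000000000000000000000000000000000000.00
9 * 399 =3591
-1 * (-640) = 640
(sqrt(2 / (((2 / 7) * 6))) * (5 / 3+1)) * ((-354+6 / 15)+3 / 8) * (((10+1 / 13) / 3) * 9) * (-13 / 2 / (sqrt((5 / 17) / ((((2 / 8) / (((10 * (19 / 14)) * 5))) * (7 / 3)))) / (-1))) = -34178.75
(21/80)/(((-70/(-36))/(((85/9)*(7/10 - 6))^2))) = 811801/2400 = 338.25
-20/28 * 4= -20/7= -2.86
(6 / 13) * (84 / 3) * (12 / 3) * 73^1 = 49056 / 13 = 3773.54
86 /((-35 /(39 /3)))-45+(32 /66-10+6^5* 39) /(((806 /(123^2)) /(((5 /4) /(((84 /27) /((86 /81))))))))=9041772856769 /3723720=2428155.95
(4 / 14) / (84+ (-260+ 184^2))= 1 / 117880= 0.00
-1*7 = -7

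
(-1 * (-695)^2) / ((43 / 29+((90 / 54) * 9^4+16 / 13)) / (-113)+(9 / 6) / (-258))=4989.94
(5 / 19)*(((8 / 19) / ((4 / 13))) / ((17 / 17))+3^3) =2695 / 361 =7.47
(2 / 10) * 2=2 / 5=0.40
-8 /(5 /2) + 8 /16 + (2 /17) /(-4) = -232 /85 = -2.73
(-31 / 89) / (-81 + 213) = -31 / 11748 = -0.00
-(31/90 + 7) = -661/90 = -7.34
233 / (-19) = -233 / 19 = -12.26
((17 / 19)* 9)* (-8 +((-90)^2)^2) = 10038328776 / 19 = 528333093.47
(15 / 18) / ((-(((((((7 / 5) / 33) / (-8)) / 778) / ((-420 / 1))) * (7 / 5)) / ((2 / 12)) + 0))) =-42790000 / 7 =-6112857.14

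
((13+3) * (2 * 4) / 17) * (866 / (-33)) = -110848 / 561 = -197.59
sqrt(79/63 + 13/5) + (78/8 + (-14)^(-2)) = sqrt(42490)/105 + 478/49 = 11.72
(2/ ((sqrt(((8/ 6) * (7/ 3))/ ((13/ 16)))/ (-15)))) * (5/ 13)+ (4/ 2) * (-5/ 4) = -225 * sqrt(91)/ 364 - 5/ 2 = -8.40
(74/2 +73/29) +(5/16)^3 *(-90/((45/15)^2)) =2328883/59392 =39.21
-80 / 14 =-40 / 7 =-5.71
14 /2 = 7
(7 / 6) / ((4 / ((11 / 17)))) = 0.19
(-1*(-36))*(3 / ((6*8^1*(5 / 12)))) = 27 / 5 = 5.40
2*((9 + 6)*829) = 24870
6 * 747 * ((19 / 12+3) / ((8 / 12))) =123255 / 4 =30813.75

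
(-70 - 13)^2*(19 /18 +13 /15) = 1191797 /90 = 13242.19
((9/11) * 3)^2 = 729/121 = 6.02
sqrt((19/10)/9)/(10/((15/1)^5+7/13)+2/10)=4935941* sqrt(190)/29617596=2.30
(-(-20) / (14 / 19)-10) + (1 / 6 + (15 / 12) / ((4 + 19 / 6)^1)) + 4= 19400 / 903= 21.48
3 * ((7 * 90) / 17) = 1890 / 17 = 111.18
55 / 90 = 11 / 18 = 0.61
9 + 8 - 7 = 10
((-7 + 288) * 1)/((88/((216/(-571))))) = -7587/6281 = -1.21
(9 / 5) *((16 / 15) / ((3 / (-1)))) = -16 / 25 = -0.64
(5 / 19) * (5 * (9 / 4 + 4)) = 625 / 76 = 8.22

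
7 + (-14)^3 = -2737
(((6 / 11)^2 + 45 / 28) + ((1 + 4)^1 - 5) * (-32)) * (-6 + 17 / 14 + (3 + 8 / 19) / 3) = -6.94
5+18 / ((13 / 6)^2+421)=77273 / 15325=5.04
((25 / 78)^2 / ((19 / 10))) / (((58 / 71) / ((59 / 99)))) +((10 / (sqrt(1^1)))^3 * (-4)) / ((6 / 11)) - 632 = -2643490798687 / 331876116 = -7965.29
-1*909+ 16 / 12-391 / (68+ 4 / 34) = -352575 / 386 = -913.41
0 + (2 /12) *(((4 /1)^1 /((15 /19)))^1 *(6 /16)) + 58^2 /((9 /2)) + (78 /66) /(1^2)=1483127 /1980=749.05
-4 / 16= -1 / 4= -0.25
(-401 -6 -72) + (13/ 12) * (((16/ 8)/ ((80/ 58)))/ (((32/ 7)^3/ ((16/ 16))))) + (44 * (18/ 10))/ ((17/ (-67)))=-105768187121/ 133693440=-791.12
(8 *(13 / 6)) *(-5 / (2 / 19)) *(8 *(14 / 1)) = -276640 / 3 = -92213.33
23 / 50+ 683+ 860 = 77173 / 50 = 1543.46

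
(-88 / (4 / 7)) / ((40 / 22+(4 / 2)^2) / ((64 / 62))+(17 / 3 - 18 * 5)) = 726 / 371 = 1.96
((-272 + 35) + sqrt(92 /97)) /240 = -79 /80 + sqrt(2231) /11640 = -0.98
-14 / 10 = -7 / 5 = -1.40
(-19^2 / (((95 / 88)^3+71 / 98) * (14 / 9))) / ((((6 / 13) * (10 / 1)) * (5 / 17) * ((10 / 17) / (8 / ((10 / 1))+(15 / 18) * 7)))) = -3094954004912 / 3182866875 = -972.38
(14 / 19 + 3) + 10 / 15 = 251 / 57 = 4.40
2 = 2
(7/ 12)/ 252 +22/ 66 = 145/ 432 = 0.34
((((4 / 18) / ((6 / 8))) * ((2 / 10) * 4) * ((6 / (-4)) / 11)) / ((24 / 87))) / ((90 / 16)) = -464 / 22275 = -0.02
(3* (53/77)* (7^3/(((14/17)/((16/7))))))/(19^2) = 21624/3971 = 5.45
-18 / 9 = -2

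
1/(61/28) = 0.46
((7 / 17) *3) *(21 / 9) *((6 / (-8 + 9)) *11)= 3234 / 17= 190.24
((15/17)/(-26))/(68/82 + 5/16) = -4920/165529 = -0.03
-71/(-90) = 71/90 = 0.79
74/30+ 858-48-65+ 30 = 11662/15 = 777.47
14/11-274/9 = -2888/99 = -29.17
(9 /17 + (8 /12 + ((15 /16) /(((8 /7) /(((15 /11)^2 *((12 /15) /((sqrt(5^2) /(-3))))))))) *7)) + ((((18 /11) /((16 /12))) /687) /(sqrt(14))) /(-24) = -775903 /197472- 3 *sqrt(14) /564256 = -3.93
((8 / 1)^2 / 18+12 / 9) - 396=-3520 / 9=-391.11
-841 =-841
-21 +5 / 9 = -184 / 9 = -20.44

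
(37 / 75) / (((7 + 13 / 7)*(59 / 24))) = 0.02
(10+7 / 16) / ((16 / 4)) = 167 / 64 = 2.61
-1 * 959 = -959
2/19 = 0.11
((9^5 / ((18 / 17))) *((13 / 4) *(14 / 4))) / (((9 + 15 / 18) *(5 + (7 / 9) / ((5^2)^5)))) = 2676234462890625 / 207421878304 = 12902.37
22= 22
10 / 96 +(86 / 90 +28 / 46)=27629 / 16560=1.67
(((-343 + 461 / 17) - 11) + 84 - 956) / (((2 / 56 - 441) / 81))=46224108 / 209899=220.22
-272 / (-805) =272 / 805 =0.34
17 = 17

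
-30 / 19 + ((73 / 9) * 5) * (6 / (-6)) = -7205 / 171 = -42.13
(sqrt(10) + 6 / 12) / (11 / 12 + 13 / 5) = 30 / 211 + 60*sqrt(10) / 211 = 1.04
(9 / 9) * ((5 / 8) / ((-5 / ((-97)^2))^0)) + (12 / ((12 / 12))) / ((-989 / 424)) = -35759 / 7912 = -4.52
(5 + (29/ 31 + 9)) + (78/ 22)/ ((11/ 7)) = 64486/ 3751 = 17.19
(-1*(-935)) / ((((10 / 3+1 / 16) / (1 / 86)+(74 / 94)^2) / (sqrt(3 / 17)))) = 2915880*sqrt(51) / 15515737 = 1.34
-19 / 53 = -0.36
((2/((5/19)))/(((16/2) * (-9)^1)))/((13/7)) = -133/2340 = -0.06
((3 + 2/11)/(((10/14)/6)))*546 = 14593.09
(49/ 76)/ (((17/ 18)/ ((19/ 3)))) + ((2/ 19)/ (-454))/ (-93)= 4.32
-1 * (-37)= 37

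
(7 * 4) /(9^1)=28 /9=3.11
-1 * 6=-6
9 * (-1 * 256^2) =-589824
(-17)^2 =289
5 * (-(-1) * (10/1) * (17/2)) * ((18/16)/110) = 765/176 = 4.35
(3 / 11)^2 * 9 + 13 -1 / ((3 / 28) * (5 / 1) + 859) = 13.67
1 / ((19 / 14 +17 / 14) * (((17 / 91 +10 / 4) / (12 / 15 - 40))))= -124852 / 22005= -5.67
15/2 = 7.50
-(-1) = 1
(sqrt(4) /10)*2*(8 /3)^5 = 65536 /1215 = 53.94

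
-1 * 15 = -15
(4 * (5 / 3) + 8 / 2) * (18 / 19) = 192 / 19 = 10.11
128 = 128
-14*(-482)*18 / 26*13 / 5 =60732 / 5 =12146.40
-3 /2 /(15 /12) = -1.20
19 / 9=2.11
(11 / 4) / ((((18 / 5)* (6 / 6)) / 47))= 2585 / 72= 35.90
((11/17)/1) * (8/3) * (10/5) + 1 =227/51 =4.45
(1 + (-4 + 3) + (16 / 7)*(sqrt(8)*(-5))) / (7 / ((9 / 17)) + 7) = -720*sqrt(2) / 637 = -1.60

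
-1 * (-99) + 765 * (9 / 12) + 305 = 3911 / 4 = 977.75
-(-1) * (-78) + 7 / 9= -695 / 9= -77.22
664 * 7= 4648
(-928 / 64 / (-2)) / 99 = 29 / 396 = 0.07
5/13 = 0.38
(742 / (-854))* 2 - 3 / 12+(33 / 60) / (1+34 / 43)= -1.68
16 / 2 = 8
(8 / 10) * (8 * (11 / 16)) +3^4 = 427 / 5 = 85.40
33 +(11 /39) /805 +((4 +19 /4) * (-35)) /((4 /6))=-107088257 /251160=-426.37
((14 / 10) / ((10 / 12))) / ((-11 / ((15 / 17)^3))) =-5670 / 54043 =-0.10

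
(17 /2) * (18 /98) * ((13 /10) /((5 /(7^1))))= 1989 /700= 2.84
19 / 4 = 4.75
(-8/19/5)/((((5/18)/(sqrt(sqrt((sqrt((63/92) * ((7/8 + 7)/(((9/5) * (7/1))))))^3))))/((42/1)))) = -1512 * 12872686^(1/8) * 3^(3/4) * 35^(3/8)/10925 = -9.26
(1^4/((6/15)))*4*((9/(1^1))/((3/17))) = 510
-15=-15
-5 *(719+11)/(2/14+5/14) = -7300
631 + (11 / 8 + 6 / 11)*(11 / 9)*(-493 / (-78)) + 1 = 279433 / 432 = 646.84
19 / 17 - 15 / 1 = -236 / 17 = -13.88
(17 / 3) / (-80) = -17 / 240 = -0.07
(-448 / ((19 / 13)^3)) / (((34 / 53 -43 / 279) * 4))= -3638548368 / 49432813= -73.61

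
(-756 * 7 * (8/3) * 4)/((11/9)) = -508032/11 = -46184.73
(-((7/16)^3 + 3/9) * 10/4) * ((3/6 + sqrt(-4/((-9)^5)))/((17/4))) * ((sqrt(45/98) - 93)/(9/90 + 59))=0.19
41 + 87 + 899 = 1027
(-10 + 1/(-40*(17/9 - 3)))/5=-3991/2000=-2.00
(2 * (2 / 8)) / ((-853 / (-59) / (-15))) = -885 / 1706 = -0.52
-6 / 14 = -3 / 7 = -0.43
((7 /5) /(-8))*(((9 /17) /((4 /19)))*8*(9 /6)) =-3591 /680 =-5.28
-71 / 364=-0.20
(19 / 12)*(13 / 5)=247 / 60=4.12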